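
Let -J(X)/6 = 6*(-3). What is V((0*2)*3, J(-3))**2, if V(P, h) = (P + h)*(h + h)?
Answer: 544195584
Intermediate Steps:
J(X) = 108 (J(X) = -36*(-3) = -6*(-18) = 108)
V(P, h) = 2*h*(P + h) (V(P, h) = (P + h)*(2*h) = 2*h*(P + h))
V((0*2)*3, J(-3))**2 = (2*108*((0*2)*3 + 108))**2 = (2*108*(0*3 + 108))**2 = (2*108*(0 + 108))**2 = (2*108*108)**2 = 23328**2 = 544195584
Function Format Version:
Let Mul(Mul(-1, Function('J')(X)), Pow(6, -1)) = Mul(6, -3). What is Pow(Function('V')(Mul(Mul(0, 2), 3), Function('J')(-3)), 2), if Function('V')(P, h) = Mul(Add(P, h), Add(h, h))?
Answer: 544195584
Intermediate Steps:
Function('J')(X) = 108 (Function('J')(X) = Mul(-6, Mul(6, -3)) = Mul(-6, -18) = 108)
Function('V')(P, h) = Mul(2, h, Add(P, h)) (Function('V')(P, h) = Mul(Add(P, h), Mul(2, h)) = Mul(2, h, Add(P, h)))
Pow(Function('V')(Mul(Mul(0, 2), 3), Function('J')(-3)), 2) = Pow(Mul(2, 108, Add(Mul(Mul(0, 2), 3), 108)), 2) = Pow(Mul(2, 108, Add(Mul(0, 3), 108)), 2) = Pow(Mul(2, 108, Add(0, 108)), 2) = Pow(Mul(2, 108, 108), 2) = Pow(23328, 2) = 544195584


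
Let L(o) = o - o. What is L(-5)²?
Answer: 0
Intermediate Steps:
L(o) = 0
L(-5)² = 0² = 0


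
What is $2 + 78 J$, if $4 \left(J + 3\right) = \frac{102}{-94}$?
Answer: $- \frac{23797}{94} \approx -253.16$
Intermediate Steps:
$J = - \frac{615}{188}$ ($J = -3 + \frac{102 \frac{1}{-94}}{4} = -3 + \frac{102 \left(- \frac{1}{94}\right)}{4} = -3 + \frac{1}{4} \left(- \frac{51}{47}\right) = -3 - \frac{51}{188} = - \frac{615}{188} \approx -3.2713$)
$2 + 78 J = 2 + 78 \left(- \frac{615}{188}\right) = 2 - \frac{23985}{94} = - \frac{23797}{94}$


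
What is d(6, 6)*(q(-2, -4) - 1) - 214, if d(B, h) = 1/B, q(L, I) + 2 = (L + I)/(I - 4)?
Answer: -1715/8 ≈ -214.38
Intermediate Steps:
q(L, I) = -2 + (I + L)/(-4 + I) (q(L, I) = -2 + (L + I)/(I - 4) = -2 + (I + L)/(-4 + I))
d(6, 6)*(q(-2, -4) - 1) - 214 = ((8 - 2 - 1*(-4))/(-4 - 4) - 1)/6 - 214 = ((8 - 2 + 4)/(-8) - 1)/6 - 214 = (-⅛*10 - 1)/6 - 214 = (-5/4 - 1)/6 - 214 = (⅙)*(-9/4) - 214 = -3/8 - 214 = -1715/8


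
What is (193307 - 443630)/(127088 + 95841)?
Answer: -250323/222929 ≈ -1.1229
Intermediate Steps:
(193307 - 443630)/(127088 + 95841) = -250323/222929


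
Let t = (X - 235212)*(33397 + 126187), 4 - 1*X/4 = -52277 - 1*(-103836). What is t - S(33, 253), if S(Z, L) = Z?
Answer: -70445484321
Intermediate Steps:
X = -206220 (X = 16 - 4*(-52277 - 1*(-103836)) = 16 - 4*(-52277 + 103836) = 16 - 4*51559 = 16 - 206236 = -206220)
t = -70445484288 (t = (-206220 - 235212)*(33397 + 126187) = -441432*159584 = -70445484288)
t - S(33, 253) = -70445484288 - 1*33 = -70445484288 - 33 = -70445484321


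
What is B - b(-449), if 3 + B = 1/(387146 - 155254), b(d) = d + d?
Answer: 207543341/231892 ≈ 895.00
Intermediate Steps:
b(d) = 2*d
B = -695675/231892 (B = -3 + 1/(387146 - 155254) = -3 + 1/231892 = -695675/231892 ≈ -3.0000)
B - b(-449) = -695675/231892 - 2*(-449) = -695675/231892 - 1*(-898) = -695675/231892 + 898 = 207543341/231892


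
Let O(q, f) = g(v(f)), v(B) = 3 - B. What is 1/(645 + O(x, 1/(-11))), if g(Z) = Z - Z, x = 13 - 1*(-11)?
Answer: 1/645 ≈ 0.0015504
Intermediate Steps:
x = 24 (x = 13 + 11 = 24)
g(Z) = 0
O(q, f) = 0
1/(645 + O(x, 1/(-11))) = 1/(645 + 0) = 1/645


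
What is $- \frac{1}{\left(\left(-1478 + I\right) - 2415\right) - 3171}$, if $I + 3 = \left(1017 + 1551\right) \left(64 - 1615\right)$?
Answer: $\frac{1}{3990035} \approx 2.5062 \cdot 10^{-7}$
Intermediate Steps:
$I = -3982971$ ($I = -3 + \left(1017 + 1551\right) \left(64 - 1615\right) = -3 + 2568 \left(-1551\right) = -3 - 3982968 = -3982971$)
$- \frac{1}{\left(\left(-1478 + I\right) - 2415\right) - 3171} = - \frac{1}{\left(\left(-1478 - 3982971\right) - 2415\right) - 3171} = - \frac{1}{\left(-3984449 - 2415\right) - 3171} = - \frac{1}{-3986864 - 3171} = - \frac{1}{-3990035} = \left(-1\right) \left(- \frac{1}{3990035}\right) = \frac{1}{3990035}$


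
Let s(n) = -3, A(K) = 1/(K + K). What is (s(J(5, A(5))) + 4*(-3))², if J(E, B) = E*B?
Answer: 225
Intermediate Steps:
A(K) = 1/(2*K)
J(E, B) = B*E
(s(J(5, A(5))) + 4*(-3))² = (-3 + 4*(-3))² = (-3 - 12)² = (-15)² = 225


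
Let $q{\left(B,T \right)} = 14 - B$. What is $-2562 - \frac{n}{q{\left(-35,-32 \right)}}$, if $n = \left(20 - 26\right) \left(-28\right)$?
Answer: $- \frac{17958}{7} \approx -2565.4$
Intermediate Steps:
$n = 168$ ($n = \left(-6\right) \left(-28\right) = 168$)
$-2562 - \frac{n}{q{\left(-35,-32 \right)}} = -2562 - \frac{168}{14 - -35} = -2562 - \frac{168}{14 + 35} = -2562 - \frac{168}{49} = -2562 - 168 \cdot \frac{1}{49} = -2562 - \frac{24}{7} = - \frac{17958}{7}$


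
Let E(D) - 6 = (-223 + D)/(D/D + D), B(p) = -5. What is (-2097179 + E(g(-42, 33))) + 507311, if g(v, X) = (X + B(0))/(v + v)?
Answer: -1590197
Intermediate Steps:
g(v, X) = (-5 + X)/(2*v) (g(v, X) = (X - 5)/(v + v) = (-5 + X)/((2*v)) = (-5 + X)*(1/(2*v)) = (-5 + X)/(2*v))
E(D) = 6 + (-223 + D)/(1 + D) (E(D) = 6 + (-223 + D)/(D/D + D) = 6 + (-223 + D)/(1 + D))
(-2097179 + E(g(-42, 33))) + 507311 = (-2097179 + 7*(-31 + (1/2)*(-5 + 33)/(-42))/(1 + (1/2)*(-5 + 33)/(-42))) + 507311 = (-2097179 + 7*(-31 + (1/2)*(-1/42)*28)/(1 + (1/2)*(-1/42)*28)) + 507311 = (-2097179 + 7*(-31 - 1/3)/(1 - 1/3)) + 507311 = (-2097179 + 7*(-94/3)/(2/3)) + 507311 = (-2097179 + 7*(3/2)*(-94/3)) + 507311 = (-2097179 - 329) + 507311 = -2097508 + 507311 = -1590197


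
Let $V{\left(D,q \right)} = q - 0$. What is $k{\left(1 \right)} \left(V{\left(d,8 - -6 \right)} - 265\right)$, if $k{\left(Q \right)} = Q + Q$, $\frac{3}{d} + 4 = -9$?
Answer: $-502$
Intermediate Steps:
$d = - \frac{3}{13}$ ($d = \frac{3}{-4 - 9} = \frac{3}{-13} = 3 \left(- \frac{1}{13}\right) = - \frac{3}{13} \approx -0.23077$)
$V{\left(D,q \right)} = q$ ($V{\left(D,q \right)} = q + 0 = q$)
$k{\left(Q \right)} = 2 Q$
$k{\left(1 \right)} \left(V{\left(d,8 - -6 \right)} - 265\right) = 2 \cdot 1 \left(\left(8 - -6\right) - 265\right) = 2 \left(\left(8 + 6\right) - 265\right) = 2 \left(14 - 265\right) = 2 \left(-251\right) = -502$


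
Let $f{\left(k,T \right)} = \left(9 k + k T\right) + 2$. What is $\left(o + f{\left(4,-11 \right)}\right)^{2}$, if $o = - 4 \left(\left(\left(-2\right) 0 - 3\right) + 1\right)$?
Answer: $4$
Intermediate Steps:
$f{\left(k,T \right)} = 2 + 9 k + T k$ ($f{\left(k,T \right)} = \left(9 k + T k\right) + 2 = 2 + 9 k + T k$)
$o = 8$ ($o = - 4 \left(\left(0 - 3\right) + 1\right) = - 4 \left(-3 + 1\right) = \left(-4\right) \left(-2\right) = 8$)
$\left(o + f{\left(4,-11 \right)}\right)^{2} = \left(8 + \left(2 + 9 \cdot 4 - 44\right)\right)^{2} = \left(8 + \left(2 + 36 - 44\right)\right)^{2} = \left(8 - 6\right)^{2} = 2^{2} = 4$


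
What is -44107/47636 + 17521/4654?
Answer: 314678189/110848972 ≈ 2.8388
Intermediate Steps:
-44107/47636 + 17521/4654 = 314678189/110848972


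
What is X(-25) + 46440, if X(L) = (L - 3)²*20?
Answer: 62120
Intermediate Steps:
X(L) = 20*(-3 + L)² (X(L) = (-3 + L)²*20 = 20*(-3 + L)²)
X(-25) + 46440 = 20*(-3 - 25)² + 46440 = 20*(-28)² + 46440 = 20*784 + 46440 = 15680 + 46440 = 62120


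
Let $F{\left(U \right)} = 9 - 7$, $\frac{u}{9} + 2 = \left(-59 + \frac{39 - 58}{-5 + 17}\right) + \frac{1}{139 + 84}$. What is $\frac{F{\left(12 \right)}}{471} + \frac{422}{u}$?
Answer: $- \frac{19587882}{26291377} \approx -0.74503$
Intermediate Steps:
$u = - \frac{502383}{892}$ ($u = -18 + 9 \left(\left(-59 + \frac{39 - 58}{-5 + 17}\right) + \frac{1}{139 + 84}\right) = -18 + 9 \left(\left(-59 - \frac{19}{12}\right) + \frac{1}{223}\right) = -18 + 9 \left(- \frac{727}{12} + \frac{1}{223}\right) = -18 + 9 \left(- \frac{162109}{2676}\right) = -18 - \frac{486327}{892} = - \frac{502383}{892} \approx -563.21$)
$F{\left(U \right)} = 2$
$\frac{F{\left(12 \right)}}{471} + \frac{422}{u} = \frac{2}{471} + \frac{422}{- \frac{502383}{892}} = 2 \cdot \frac{1}{471} + 422 \left(- \frac{892}{502383}\right) = \frac{2}{471} - \frac{376424}{502383} = - \frac{19587882}{26291377}$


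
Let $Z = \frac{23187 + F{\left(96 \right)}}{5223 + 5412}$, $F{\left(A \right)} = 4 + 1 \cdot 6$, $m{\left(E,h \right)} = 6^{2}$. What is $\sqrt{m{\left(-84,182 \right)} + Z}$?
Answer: $\frac{\sqrt{4318416195}}{10635} \approx 6.1791$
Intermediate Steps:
$m{\left(E,h \right)} = 36$
$F{\left(A \right)} = 10$ ($F{\left(A \right)} = 4 + 6 = 10$)
$Z = \frac{23197}{10635}$ ($Z = \frac{23187 + 10}{5223 + 5412} = \frac{23197}{10635} \approx 2.1812$)
$\sqrt{m{\left(-84,182 \right)} + Z} = \sqrt{36 + \frac{23197}{10635}} = \sqrt{\frac{406057}{10635}} = \frac{\sqrt{4318416195}}{10635}$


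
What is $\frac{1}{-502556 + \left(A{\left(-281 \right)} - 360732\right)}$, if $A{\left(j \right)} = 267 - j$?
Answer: $- \frac{1}{862740} \approx -1.1591 \cdot 10^{-6}$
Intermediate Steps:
$\frac{1}{-502556 + \left(A{\left(-281 \right)} - 360732\right)} = \frac{1}{-502556 + \left(\left(267 - -281\right) - 360732\right)} = \frac{1}{-502556 + \left(\left(267 + 281\right) - 360732\right)} = \frac{1}{-502556 + \left(548 - 360732\right)} = \frac{1}{-502556 - 360184} = \frac{1}{-862740} = - \frac{1}{862740}$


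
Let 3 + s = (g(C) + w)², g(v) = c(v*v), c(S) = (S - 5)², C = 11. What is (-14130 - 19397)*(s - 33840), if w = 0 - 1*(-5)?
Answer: -6073908159306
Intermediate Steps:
c(S) = (-5 + S)²
g(v) = (-5 + v²)² (g(v) = (-5 + v*v)² = (-5 + v²)²)
w = 5 (w = 0 + 5 = 5)
s = 181198518 (s = -3 + ((-5 + 11²)² + 5)² = -3 + ((-5 + 121)² + 5)² = -3 + (116² + 5)² = -3 + (13456 + 5)² = -3 + 13461² = -3 + 181198521 = 181198518)
(-14130 - 19397)*(s - 33840) = (-14130 - 19397)*(181198518 - 33840) = -33527*181164678 = -6073908159306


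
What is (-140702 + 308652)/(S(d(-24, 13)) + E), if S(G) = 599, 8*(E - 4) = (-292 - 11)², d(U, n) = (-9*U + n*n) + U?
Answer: 1343600/96633 ≈ 13.904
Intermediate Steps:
d(U, n) = n² - 8*U (d(U, n) = (-9*U + n²) + U = (n² - 9*U) + U = n² - 8*U)
E = 91841/8 (E = 4 + (-292 - 11)²/8 = 4 + (⅛)*(-303)² = 4 + (⅛)*91809 = 4 + 91809/8 = 91841/8 ≈ 11480.)
(-140702 + 308652)/(S(d(-24, 13)) + E) = (-140702 + 308652)/(599 + 91841/8) = 167950/(96633/8) = 167950*(8/96633) = 1343600/96633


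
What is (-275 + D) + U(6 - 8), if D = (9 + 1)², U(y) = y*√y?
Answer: -175 - 2*I*√2 ≈ -175.0 - 2.8284*I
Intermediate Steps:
U(y) = y^(3/2)
D = 100 (D = 10² = 100)
(-275 + D) + U(6 - 8) = (-275 + 100) + (6 - 8)^(3/2) = -175 + (-2)^(3/2) = -175 - 2*I*√2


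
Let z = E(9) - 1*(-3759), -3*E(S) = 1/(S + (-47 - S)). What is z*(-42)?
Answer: -7420280/47 ≈ -1.5788e+5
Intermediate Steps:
E(S) = 1/141 (E(S) = -1/(3*(S + (-47 - S))) = -⅓/(-47) = -⅓*(-1/47) = 1/141)
z = 530020/141 (z = 1/141 - 1*(-3759) = 1/141 + 3759 = 530020/141 ≈ 3759.0)
z*(-42) = (530020/141)*(-42) = -7420280/47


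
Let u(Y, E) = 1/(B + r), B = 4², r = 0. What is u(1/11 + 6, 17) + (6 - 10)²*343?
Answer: 87809/16 ≈ 5488.1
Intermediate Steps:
B = 16
u(Y, E) = 1/16 (u(Y, E) = 1/(16 + 0) = 1/16)
u(1/11 + 6, 17) + (6 - 10)²*343 = 1/16 + (6 - 10)²*343 = 1/16 + (-4)²*343 = 1/16 + 16*343 = 1/16 + 5488 = 87809/16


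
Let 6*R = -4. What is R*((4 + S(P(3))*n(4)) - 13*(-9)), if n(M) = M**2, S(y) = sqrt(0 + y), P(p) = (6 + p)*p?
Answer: -242/3 - 32*sqrt(3) ≈ -136.09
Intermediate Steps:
R = -2/3 (R = (1/6)*(-4) = -2/3 ≈ -0.66667)
P(p) = p*(6 + p)
S(y) = sqrt(y)
R*((4 + S(P(3))*n(4)) - 13*(-9)) = -2*((4 + sqrt(3*(6 + 3))*4**2) - 13*(-9))/3 = -2*((4 + sqrt(3*9)*16) + 117)/3 = -2*((4 + sqrt(27)*16) + 117)/3 = -2*((4 + (3*sqrt(3))*16) + 117)/3 = -2*((4 + 48*sqrt(3)) + 117)/3 = -2*(121 + 48*sqrt(3))/3 = -242/3 - 32*sqrt(3)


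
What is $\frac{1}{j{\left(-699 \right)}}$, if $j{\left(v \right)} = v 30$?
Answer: $- \frac{1}{20970} \approx -4.7687 \cdot 10^{-5}$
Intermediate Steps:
$j{\left(v \right)} = 30 v$
$\frac{1}{j{\left(-699 \right)}} = \frac{1}{30 \left(-699\right)} = \frac{1}{-20970} = - \frac{1}{20970}$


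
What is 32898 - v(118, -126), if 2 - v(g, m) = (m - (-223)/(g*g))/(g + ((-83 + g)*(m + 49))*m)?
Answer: 155592015907751/4729815712 ≈ 32896.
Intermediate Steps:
v(g, m) = 2 - (m + 223/g²)/(g + m*(-83 + g)*(49 + m)) (v(g, m) = 2 - (m - (-223)/(g*g))/(g + ((-83 + g)*(m + 49))*m) = 2 - (m - (-223)/(g²))/(g + ((-83 + g)*(49 + m))*m) = 2 - (m - (-223)/g²)/(g + m*(-83 + g)*(49 + m)) = 2 - (m + 223/g²)/(g + m*(-83 + g)*(49 + m)))
32898 - v(118, -126) = 32898 - (-223 + 2*118³ - 8135*(-126)*118² - 166*118²*(-126)² + 2*118³*(-126)² + 98*(-126)*118³)/(118²*(118 - 4067*(-126) - 83*(-126)² + 118*(-126)² + 49*118*(-126))) = 32898 - (-223 + 2*1643032 - 8135*(-126)*13924 - 166*13924*15876 + 2*1643032*15876 + 98*(-126)*1643032)/(13924*(118 + 512442 - 83*15876 + 118*15876 - 728532)) = 32898 - (-223 + 3286064 + 14272239240 - 36695532384 + 52169552064 - 20288159136)/(13924*(118 + 512442 - 1317708 + 1873368 - 728532)) = 32898 - 9461385625/(13924*339688) = 32898 - 1*9461385625/4729815712 = 32898 - 9461385625/4729815712 = 155592015907751/4729815712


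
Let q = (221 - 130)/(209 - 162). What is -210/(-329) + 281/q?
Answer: 623459/4277 ≈ 145.77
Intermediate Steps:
q = 91/47 ≈ 1.9362
-210/(-329) + 281/q = -210/(-329) + 281/(91/47) = -210*(-1/329) + 281*(47/91) = 30/47 + 13207/91 = 623459/4277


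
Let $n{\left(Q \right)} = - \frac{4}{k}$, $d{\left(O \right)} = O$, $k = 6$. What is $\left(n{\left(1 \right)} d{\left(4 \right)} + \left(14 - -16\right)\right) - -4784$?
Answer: $\frac{14434}{3} \approx 4811.3$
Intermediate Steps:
$n{\left(Q \right)} = - \frac{2}{3}$ ($n{\left(Q \right)} = - \frac{4}{6} = \left(-4\right) \frac{1}{6} = - \frac{2}{3}$)
$\left(n{\left(1 \right)} d{\left(4 \right)} + \left(14 - -16\right)\right) - -4784 = \left(\left(- \frac{2}{3}\right) 4 + \left(14 - -16\right)\right) - -4784 = \left(- \frac{8}{3} + \left(14 + 16\right)\right) + 4784 = \left(- \frac{8}{3} + 30\right) + 4784 = \frac{82}{3} + 4784 = \frac{14434}{3}$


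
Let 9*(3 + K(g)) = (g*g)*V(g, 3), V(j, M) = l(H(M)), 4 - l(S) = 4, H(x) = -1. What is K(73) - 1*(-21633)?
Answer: 21630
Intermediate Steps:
l(S) = 0 (l(S) = 4 - 1*4 = 4 - 4 = 0)
V(j, M) = 0
K(g) = -3 (K(g) = -3 + ((g*g)*0)/9 = -3 + (g²*0)/9 = -3 + (⅑)*0 = -3 + 0 = -3)
K(73) - 1*(-21633) = -3 - 1*(-21633) = -3 + 21633 = 21630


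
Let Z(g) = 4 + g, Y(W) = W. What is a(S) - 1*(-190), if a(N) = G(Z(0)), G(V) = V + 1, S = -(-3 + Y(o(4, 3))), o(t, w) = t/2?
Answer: 195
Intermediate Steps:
o(t, w) = t/2 (o(t, w) = t*(½) = t/2)
S = 1 (S = -(-3 + (½)*4) = -(-3 + 2) = -1*(-1) = 1)
G(V) = 1 + V
a(N) = 5 (a(N) = 1 + (4 + 0) = 1 + 4 = 5)
a(S) - 1*(-190) = 5 - 1*(-190) = 5 + 190 = 195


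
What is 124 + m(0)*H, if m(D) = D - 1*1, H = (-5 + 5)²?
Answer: 124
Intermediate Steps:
H = 0 (H = 0² = 0)
m(D) = -1 + D (m(D) = D - 1 = -1 + D)
124 + m(0)*H = 124 + (-1 + 0)*0 = 124 - 1*0 = 124 + 0 = 124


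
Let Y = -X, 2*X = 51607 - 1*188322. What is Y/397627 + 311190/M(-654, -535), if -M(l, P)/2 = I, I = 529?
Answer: -5376748865/18290842 ≈ -293.96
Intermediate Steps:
X = -136715/2 (X = (51607 - 1*188322)/2 = (51607 - 188322)/2 = (½)*(-136715) = -136715/2 ≈ -68358.)
M(l, P) = -1058 (M(l, P) = -2*529 = -1058)
Y = 136715/2 (Y = -1*(-136715/2) = 136715/2 ≈ 68358.)
Y/397627 + 311190/M(-654, -535) = (136715/2)/397627 + 311190/(-1058) = (136715/2)*(1/397627) + 311190*(-1/1058) = 136715/795254 - 6765/23 = -5376748865/18290842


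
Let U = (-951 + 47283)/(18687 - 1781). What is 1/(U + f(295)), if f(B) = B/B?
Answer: 8453/31619 ≈ 0.26734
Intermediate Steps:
f(B) = 1
U = 23166/8453 (U = 46332/16906 = 46332*(1/16906) = 23166/8453 ≈ 2.7406)
1/(U + f(295)) = 1/(23166/8453 + 1) = 1/(31619/8453) = 8453/31619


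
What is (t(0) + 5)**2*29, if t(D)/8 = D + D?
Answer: 725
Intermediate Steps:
t(D) = 16*D (t(D) = 8*(D + D) = 8*(2*D) = 16*D)
(t(0) + 5)**2*29 = (16*0 + 5)**2*29 = (0 + 5)**2*29 = 5**2*29 = 25*29 = 725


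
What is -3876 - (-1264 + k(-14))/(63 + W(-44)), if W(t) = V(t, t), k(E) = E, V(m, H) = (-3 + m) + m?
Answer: -54903/14 ≈ -3921.6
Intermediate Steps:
V(m, H) = -3 + 2*m
W(t) = -3 + 2*t
-3876 - (-1264 + k(-14))/(63 + W(-44)) = -3876 - (-1264 - 14)/(63 + (-3 + 2*(-44))) = -3876 - (-1278)/(63 + (-3 - 88)) = -3876 - (-1278)/(63 - 91) = -3876 - (-1278)/(-28) = -3876 - (-1278)*(-1)/28 = -3876 - 1*639/14 = -3876 - 639/14 = -54903/14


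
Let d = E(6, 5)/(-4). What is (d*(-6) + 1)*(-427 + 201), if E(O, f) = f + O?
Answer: -3955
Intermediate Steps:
E(O, f) = O + f
d = -11/4 (d = (6 + 5)/(-4) = 11*(-¼) = -11/4 ≈ -2.7500)
(d*(-6) + 1)*(-427 + 201) = (-11/4*(-6) + 1)*(-427 + 201) = (33/2 + 1)*(-226) = (35/2)*(-226) = -3955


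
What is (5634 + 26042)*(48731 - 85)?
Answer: 1540910696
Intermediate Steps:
(5634 + 26042)*(48731 - 85) = 31676*48646 = 1540910696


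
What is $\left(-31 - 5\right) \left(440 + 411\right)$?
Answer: $-30636$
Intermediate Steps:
$\left(-31 - 5\right) \left(440 + 411\right) = \left(-31 - 5\right) 851 = \left(-36\right) 851 = -30636$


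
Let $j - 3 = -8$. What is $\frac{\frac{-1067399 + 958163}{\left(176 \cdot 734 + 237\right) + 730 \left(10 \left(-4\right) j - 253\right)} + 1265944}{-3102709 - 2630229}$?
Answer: $- \frac{57430127914}{260077598839} \approx -0.22082$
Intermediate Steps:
$j = -5$ ($j = 3 - 8 = -5$)
$\frac{\frac{-1067399 + 958163}{\left(176 \cdot 734 + 237\right) + 730 \left(10 \left(-4\right) j - 253\right)} + 1265944}{-3102709 - 2630229} = \frac{\frac{-1067399 + 958163}{\left(176 \cdot 734 + 237\right) + 730 \left(10 \left(-4\right) \left(-5\right) - 253\right)} + 1265944}{-3102709 - 2630229} = \frac{- \frac{109236}{\left(129184 + 237\right) + 730 \left(\left(-40\right) \left(-5\right) - 253\right)} + 1265944}{-5732938} = \left(- \frac{109236}{129421 + 730 \left(200 - 253\right)} + 1265944\right) \left(- \frac{1}{5732938}\right) = \left(- \frac{109236}{129421 + 730 \left(-53\right)} + 1265944\right) \left(- \frac{1}{5732938}\right) = \left(- \frac{109236}{129421 - 38690} + 1265944\right) \left(- \frac{1}{5732938}\right) = \left(- \frac{109236}{90731} + 1265944\right) \left(- \frac{1}{5732938}\right) = \frac{114860255828}{90731} \left(- \frac{1}{5732938}\right) = - \frac{57430127914}{260077598839}$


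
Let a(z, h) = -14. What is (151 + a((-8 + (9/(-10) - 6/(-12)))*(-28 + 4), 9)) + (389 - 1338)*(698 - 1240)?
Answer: 514495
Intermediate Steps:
(151 + a((-8 + (9/(-10) - 6/(-12)))*(-28 + 4), 9)) + (389 - 1338)*(698 - 1240) = (151 - 14) + (389 - 1338)*(698 - 1240) = 137 - 949*(-542) = 137 + 514358 = 514495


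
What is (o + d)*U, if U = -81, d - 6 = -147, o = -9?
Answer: 12150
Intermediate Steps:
d = -141 (d = 6 - 147 = -141)
(o + d)*U = (-9 - 141)*(-81) = -150*(-81) = 12150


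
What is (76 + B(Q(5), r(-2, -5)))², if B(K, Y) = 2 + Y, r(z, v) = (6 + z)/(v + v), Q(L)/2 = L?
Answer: 150544/25 ≈ 6021.8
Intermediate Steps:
Q(L) = 2*L
r(z, v) = (6 + z)/(2*v) (r(z, v) = (6 + z)/((2*v)) = (6 + z)*(1/(2*v)) = (6 + z)/(2*v))
(76 + B(Q(5), r(-2, -5)))² = (76 + (2 + (½)*(6 - 2)/(-5)))² = (76 + (2 + (½)*(-⅕)*4))² = (76 + (2 - ⅖))² = (76 + 8/5)² = (388/5)² = 150544/25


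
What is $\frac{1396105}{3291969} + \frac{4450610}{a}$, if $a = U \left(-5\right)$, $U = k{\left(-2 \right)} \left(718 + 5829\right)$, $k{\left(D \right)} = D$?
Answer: $\frac{1474267314544}{21552521043} \approx 68.403$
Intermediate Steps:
$U = -13094$ ($U = - 2 \left(718 + 5829\right) = \left(-2\right) 6547 = -13094$)
$a = 65470$ ($a = \left(-13094\right) \left(-5\right) = 65470$)
$\frac{1396105}{3291969} + \frac{4450610}{a} = \frac{1396105}{3291969} + \frac{4450610}{65470} = 1396105 \cdot \frac{1}{3291969} + 4450610 \cdot \frac{1}{65470} = \frac{1396105}{3291969} + \frac{445061}{6547} = \frac{1474267314544}{21552521043}$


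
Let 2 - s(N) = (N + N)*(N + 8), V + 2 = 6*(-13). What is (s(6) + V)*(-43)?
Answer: 10578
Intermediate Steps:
V = -80 (V = -2 + 6*(-13) = -2 - 78 = -80)
s(N) = 2 - 2*N*(8 + N) (s(N) = 2 - (N + N)*(N + 8) = 2 - 2*N*(8 + N))
(s(6) + V)*(-43) = ((2 - 16*6 - 2*6**2) - 80)*(-43) = ((2 - 96 - 2*36) - 80)*(-43) = ((2 - 96 - 72) - 80)*(-43) = (-166 - 80)*(-43) = -246*(-43) = 10578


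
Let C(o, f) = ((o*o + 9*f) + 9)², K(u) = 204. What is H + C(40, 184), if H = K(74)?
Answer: 10660429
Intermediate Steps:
C(o, f) = (9 + o² + 9*f)² (C(o, f) = ((o² + 9*f) + 9)² = (9 + o² + 9*f)²)
H = 204
H + C(40, 184) = 204 + (9 + 40² + 9*184)² = 204 + (9 + 1600 + 1656)² = 204 + 3265² = 204 + 10660225 = 10660429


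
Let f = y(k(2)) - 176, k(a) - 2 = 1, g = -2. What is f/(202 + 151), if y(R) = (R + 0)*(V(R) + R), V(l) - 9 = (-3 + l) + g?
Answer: -146/353 ≈ -0.41360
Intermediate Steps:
k(a) = 3 (k(a) = 2 + 1 = 3)
V(l) = 4 + l (V(l) = 9 + ((-3 + l) - 2) = 9 + (-5 + l) = 4 + l)
y(R) = R*(4 + 2*R) (y(R) = (R + 0)*((4 + R) + R) = R*(4 + 2*R))
f = -146 (f = 2*3*(2 + 3) - 176 = 2*3*5 - 176 = 30 - 176 = -146)
f/(202 + 151) = -146/(202 + 151) = -146/353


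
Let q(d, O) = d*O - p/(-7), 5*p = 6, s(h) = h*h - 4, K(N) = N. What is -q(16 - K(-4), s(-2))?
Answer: -6/35 ≈ -0.17143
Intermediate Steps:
s(h) = -4 + h² (s(h) = h² - 4 = -4 + h²)
p = 6/5 (p = (⅕)*6 = 6/5 ≈ 1.2000)
q(d, O) = 6/35 + O*d (q(d, O) = d*O - 6/(5*(-7)) = O*d - 6*(-1)/(5*7) = O*d - 1*(-6/35) = O*d + 6/35 = 6/35 + O*d)
-q(16 - K(-4), s(-2)) = -(6/35 + (-4 + (-2)²)*(16 - 1*(-4))) = -(6/35 + (-4 + 4)*(16 + 4)) = -(6/35 + 0*20) = -(6/35 + 0) = -1*6/35 = -6/35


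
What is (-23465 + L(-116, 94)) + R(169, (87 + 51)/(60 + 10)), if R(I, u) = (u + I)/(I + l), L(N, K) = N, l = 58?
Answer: -187345061/7945 ≈ -23580.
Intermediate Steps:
R(I, u) = (I + u)/(58 + I) (R(I, u) = (u + I)/(I + 58) = (I + u)/(58 + I))
(-23465 + L(-116, 94)) + R(169, (87 + 51)/(60 + 10)) = (-23465 - 116) + (169 + (87 + 51)/(60 + 10))/(58 + 169) = -23581 + (169 + 138/70)/227 = -23581 + (169 + 138*(1/70))/227 = -23581 + (169 + 69/35)/227 = -23581 + (1/227)*(5984/35) = -23581 + 5984/7945 = -187345061/7945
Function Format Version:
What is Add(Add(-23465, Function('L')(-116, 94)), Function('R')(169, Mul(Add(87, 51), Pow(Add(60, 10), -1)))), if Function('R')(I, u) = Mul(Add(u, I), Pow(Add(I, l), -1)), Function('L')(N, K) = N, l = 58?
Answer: Rational(-187345061, 7945) ≈ -23580.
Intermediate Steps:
Function('R')(I, u) = Mul(Pow(Add(58, I), -1), Add(I, u)) (Function('R')(I, u) = Mul(Add(u, I), Pow(Add(I, 58), -1)) = Mul(Add(I, u), Pow(Add(58, I), -1)) = Mul(Pow(Add(58, I), -1), Add(I, u)))
Add(Add(-23465, Function('L')(-116, 94)), Function('R')(169, Mul(Add(87, 51), Pow(Add(60, 10), -1)))) = Add(Add(-23465, -116), Mul(Pow(Add(58, 169), -1), Add(169, Mul(Add(87, 51), Pow(Add(60, 10), -1))))) = Add(-23581, Mul(Pow(227, -1), Add(169, Mul(138, Pow(70, -1))))) = Add(-23581, Mul(Rational(1, 227), Add(169, Mul(138, Rational(1, 70))))) = Add(-23581, Mul(Rational(1, 227), Add(169, Rational(69, 35)))) = Add(-23581, Mul(Rational(1, 227), Rational(5984, 35))) = Add(-23581, Rational(5984, 7945)) = Rational(-187345061, 7945)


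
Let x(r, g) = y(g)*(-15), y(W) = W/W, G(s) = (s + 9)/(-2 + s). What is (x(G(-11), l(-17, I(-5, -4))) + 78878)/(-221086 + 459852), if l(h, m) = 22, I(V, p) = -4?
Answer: 78863/238766 ≈ 0.33029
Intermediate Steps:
G(s) = (9 + s)/(-2 + s)
y(W) = 1
x(r, g) = -15 (x(r, g) = 1*(-15) = -15)
(x(G(-11), l(-17, I(-5, -4))) + 78878)/(-221086 + 459852) = (-15 + 78878)/(-221086 + 459852) = 78863/238766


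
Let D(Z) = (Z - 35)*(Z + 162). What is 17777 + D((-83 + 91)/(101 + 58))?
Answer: 306238675/25281 ≈ 12113.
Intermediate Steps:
D(Z) = (-35 + Z)*(162 + Z)
17777 + D((-83 + 91)/(101 + 58)) = 17777 + (-5670 + ((-83 + 91)/(101 + 58))**2 + 127*((-83 + 91)/(101 + 58))) = 17777 + (-5670 + (8/159)**2 + 127*(8/159)) = 17777 + (-5670 + 64/25281 + 1016/159) = 17777 - 143181662/25281 = 306238675/25281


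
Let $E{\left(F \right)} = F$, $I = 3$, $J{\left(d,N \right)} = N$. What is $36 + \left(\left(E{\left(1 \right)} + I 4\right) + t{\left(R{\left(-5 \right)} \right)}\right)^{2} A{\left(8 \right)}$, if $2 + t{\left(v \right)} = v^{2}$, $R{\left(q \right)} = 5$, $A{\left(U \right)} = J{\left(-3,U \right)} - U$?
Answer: $36$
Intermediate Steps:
$A{\left(U \right)} = 0$ ($A{\left(U \right)} = U - U = 0$)
$t{\left(v \right)} = -2 + v^{2}$
$36 + \left(\left(E{\left(1 \right)} + I 4\right) + t{\left(R{\left(-5 \right)} \right)}\right)^{2} A{\left(8 \right)} = 36 + \left(\left(1 + 3 \cdot 4\right) - \left(2 - 5^{2}\right)\right)^{2} \cdot 0 = 36 + \left(\left(1 + 12\right) + \left(-2 + 25\right)\right)^{2} \cdot 0 = 36 + \left(13 + 23\right)^{2} \cdot 0 = 36 + 36^{2} \cdot 0 = 36 + 1296 \cdot 0 = 36 + 0 = 36$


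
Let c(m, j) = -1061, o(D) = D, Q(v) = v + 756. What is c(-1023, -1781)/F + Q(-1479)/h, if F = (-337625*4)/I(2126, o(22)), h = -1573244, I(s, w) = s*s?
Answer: 1886157927454471/531166505500 ≈ 3551.0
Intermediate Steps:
Q(v) = 756 + v
I(s, w) = s²
F = -337625/1129969 (F = (-337625*4)/(2126²) = -1350500/4519876 = -1350500*1/4519876 = -337625/1129969 ≈ -0.29879)
c(-1023, -1781)/F + Q(-1479)/h = -1061/(-337625/1129969) + (756 - 1479)/(-1573244) = -1061*(-1129969/337625) - 723*(-1/1573244) = 1198897109/337625 + 723/1573244 = 1886157927454471/531166505500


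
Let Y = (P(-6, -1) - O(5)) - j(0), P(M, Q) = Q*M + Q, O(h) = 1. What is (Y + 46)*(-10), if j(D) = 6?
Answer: -440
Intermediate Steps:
P(M, Q) = Q + M*Q (P(M, Q) = M*Q + Q = Q + M*Q)
Y = -2 (Y = (-(1 - 6) - 1*1) - 1*6 = (-1*(-5) - 1) - 6 = (5 - 1) - 6 = 4 - 6 = -2)
(Y + 46)*(-10) = (-2 + 46)*(-10) = 44*(-10) = -440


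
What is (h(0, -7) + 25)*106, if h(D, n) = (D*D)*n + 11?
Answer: 3816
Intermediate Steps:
h(D, n) = 11 + n*D**2 (h(D, n) = D**2*n + 11 = n*D**2 + 11 = 11 + n*D**2)
(h(0, -7) + 25)*106 = ((11 - 7*0**2) + 25)*106 = ((11 - 7*0) + 25)*106 = ((11 + 0) + 25)*106 = (11 + 25)*106 = 36*106 = 3816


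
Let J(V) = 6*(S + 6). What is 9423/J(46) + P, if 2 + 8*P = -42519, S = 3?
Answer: -41125/8 ≈ -5140.6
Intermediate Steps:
P = -42521/8 (P = -¼ + (⅛)*(-42519) = -¼ - 42519/8 = -42521/8 ≈ -5315.1)
J(V) = 54 (J(V) = 6*(3 + 6) = 6*9 = 54)
9423/J(46) + P = 9423/54 - 42521/8 = 9423*(1/54) - 42521/8 = 349/2 - 42521/8 = -41125/8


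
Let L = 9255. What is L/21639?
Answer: 3085/7213 ≈ 0.42770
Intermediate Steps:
L/21639 = 9255/21639 = 9255*(1/21639) = 3085/7213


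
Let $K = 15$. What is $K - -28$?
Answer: $43$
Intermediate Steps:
$K - -28 = 15 - -28 = 15 + 28 = 43$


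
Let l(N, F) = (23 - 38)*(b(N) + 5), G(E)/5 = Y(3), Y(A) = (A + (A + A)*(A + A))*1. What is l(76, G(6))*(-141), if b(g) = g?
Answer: 171315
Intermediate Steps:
Y(A) = A + 4*A² (Y(A) = (A + (2*A)*(2*A))*1 = (A + 4*A²)*1 = A + 4*A²)
G(E) = 195 (G(E) = 5*(3*(1 + 4*3)) = 5*(3*(1 + 12)) = 5*(3*13) = 5*39 = 195)
l(N, F) = -75 - 15*N (l(N, F) = (23 - 38)*(N + 5) = -15*(5 + N) = -75 - 15*N)
l(76, G(6))*(-141) = (-75 - 15*76)*(-141) = (-75 - 1140)*(-141) = -1215*(-141) = 171315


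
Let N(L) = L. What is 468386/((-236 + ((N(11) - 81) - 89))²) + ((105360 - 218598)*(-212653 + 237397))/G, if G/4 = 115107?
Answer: -36413359852466/5986523225 ≈ -6082.6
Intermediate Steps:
G = 460428 (G = 4*115107 = 460428)
468386/((-236 + ((N(11) - 81) - 89))²) + ((105360 - 218598)*(-212653 + 237397))/G = 468386/((-236 + ((11 - 81) - 89))²) + ((105360 - 218598)*(-212653 + 237397))/460428 = 468386/((-236 + (-70 - 89))²) - 113238*24744*(1/460428) = 468386/((-236 - 159)²) - 2801961072*1/460428 = 468386/((-395)²) - 233496756/38369 = 468386/156025 - 233496756/38369 = -36413359852466/5986523225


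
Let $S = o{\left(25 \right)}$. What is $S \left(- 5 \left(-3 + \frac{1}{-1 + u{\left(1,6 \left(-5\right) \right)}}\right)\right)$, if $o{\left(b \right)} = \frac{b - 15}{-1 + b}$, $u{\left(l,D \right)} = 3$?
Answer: $\frac{125}{24} \approx 5.2083$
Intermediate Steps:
$o{\left(b \right)} = \frac{-15 + b}{-1 + b}$
$S = \frac{5}{12}$ ($S = \frac{-15 + 25}{-1 + 25} = \frac{1}{24} \cdot 10 = \frac{5}{12} \approx 0.41667$)
$S \left(- 5 \left(-3 + \frac{1}{-1 + u{\left(1,6 \left(-5\right) \right)}}\right)\right) = \frac{5 \left(- 5 \left(-3 + \frac{1}{-1 + 3}\right)\right)}{12} = \frac{5 \left(- 5 \left(-3 + \frac{1}{2}\right)\right)}{12} = \frac{5 \left(\left(-5\right) \left(- \frac{5}{2}\right)\right)}{12} = \frac{5}{12} \cdot \frac{25}{2} = \frac{125}{24}$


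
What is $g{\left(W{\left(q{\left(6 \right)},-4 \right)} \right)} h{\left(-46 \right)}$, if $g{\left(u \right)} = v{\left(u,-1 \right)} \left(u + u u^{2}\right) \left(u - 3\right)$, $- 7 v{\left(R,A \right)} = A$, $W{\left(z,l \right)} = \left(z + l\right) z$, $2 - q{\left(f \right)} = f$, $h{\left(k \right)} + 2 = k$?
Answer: $- \frac{45657600}{7} \approx -6.5225 \cdot 10^{6}$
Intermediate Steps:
$h{\left(k \right)} = -2 + k$
$q{\left(f \right)} = 2 - f$
$W{\left(z,l \right)} = z \left(l + z\right)$ ($W{\left(z,l \right)} = \left(l + z\right) z = z \left(l + z\right)$)
$v{\left(R,A \right)} = - \frac{A}{7}$
$g{\left(u \right)} = \frac{\left(-3 + u\right) \left(u + u^{3}\right)}{7}$ ($g{\left(u \right)} = \left(- \frac{1}{7}\right) \left(-1\right) \left(u + u u^{2}\right) \left(u - 3\right) = \frac{\left(u + u^{3}\right) \left(-3 + u\right)}{7} = \frac{\left(-3 + u\right) \left(u + u^{3}\right)}{7}$)
$g{\left(W{\left(q{\left(6 \right)},-4 \right)} \right)} h{\left(-46 \right)} = \frac{\left(2 - 6\right) \left(-4 + \left(2 - 6\right)\right) \left(-3 + \left(2 - 6\right) \left(-4 + \left(2 - 6\right)\right) + \left(\left(2 - 6\right) \left(-4 + \left(2 - 6\right)\right)\right)^{3} - 3 \left(\left(2 - 6\right) \left(-4 + \left(2 - 6\right)\right)\right)^{2}\right)}{7} \left(-2 - 46\right) = \frac{\left(2 - 6\right) \left(-4 + \left(2 - 6\right)\right) \left(-3 + \left(2 - 6\right) \left(-4 + \left(2 - 6\right)\right) + \left(\left(2 - 6\right) \left(-4 + \left(2 - 6\right)\right)\right)^{3} - 3 \left(\left(2 - 6\right) \left(-4 + \left(2 - 6\right)\right)\right)^{2}\right)}{7} \left(-48\right) = \frac{- 4 \left(-4 - 4\right) \left(-3 - 4 \left(-4 - 4\right) + \left(- 4 \left(-4 - 4\right)\right)^{3} - 3 \left(- 4 \left(-4 - 4\right)\right)^{2}\right)}{7} \left(-48\right) = \frac{\left(-4\right) \left(-8\right) \left(-3 - -32 + \left(\left(-4\right) \left(-8\right)\right)^{3} - 3 \left(\left(-4\right) \left(-8\right)\right)^{2}\right)}{7} \left(-48\right) = \frac{1}{7} \cdot 32 \left(-3 + 32 + 32^{3} - 3 \cdot 32^{2}\right) \left(-48\right) = \frac{1}{7} \cdot 32 \left(-3 + 32 + 32768 - 3072\right) \left(-48\right) = \frac{1}{7} \cdot 32 \cdot 29725 \left(-48\right) = \frac{951200}{7} \left(-48\right) = - \frac{45657600}{7}$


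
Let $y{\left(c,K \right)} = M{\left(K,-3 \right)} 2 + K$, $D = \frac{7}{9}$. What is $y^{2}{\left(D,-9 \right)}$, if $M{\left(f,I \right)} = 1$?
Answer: $49$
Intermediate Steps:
$D = \frac{7}{9}$ ($D = 7 \cdot \frac{1}{9} = \frac{7}{9} \approx 0.77778$)
$y{\left(c,K \right)} = 2 + K$ ($y{\left(c,K \right)} = 1 \cdot 2 + K = 2 + K$)
$y^{2}{\left(D,-9 \right)} = \left(2 - 9\right)^{2} = \left(-7\right)^{2} = 49$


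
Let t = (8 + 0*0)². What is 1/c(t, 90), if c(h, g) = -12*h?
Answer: -1/768 ≈ -0.0013021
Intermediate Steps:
t = 64 (t = (8 + 0)² = 8² = 64)
1/c(t, 90) = 1/(-12*64) = 1/(-768) = -1/768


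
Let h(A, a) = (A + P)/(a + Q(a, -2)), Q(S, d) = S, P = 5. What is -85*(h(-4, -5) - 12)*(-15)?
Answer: -30855/2 ≈ -15428.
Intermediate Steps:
h(A, a) = (5 + A)/(2*a) (h(A, a) = (A + 5)/(a + a) = (5 + A)/((2*a)) = (5 + A)*(1/(2*a)) = (5 + A)/(2*a))
-85*(h(-4, -5) - 12)*(-15) = -85*((½)*(5 - 4)/(-5) - 12)*(-15) = -85*((½)*(-⅕)*1 - 12)*(-15) = -85*(-⅒ - 12)*(-15) = -(-2057)*(-15)/2 = -85*363/2 = -30855/2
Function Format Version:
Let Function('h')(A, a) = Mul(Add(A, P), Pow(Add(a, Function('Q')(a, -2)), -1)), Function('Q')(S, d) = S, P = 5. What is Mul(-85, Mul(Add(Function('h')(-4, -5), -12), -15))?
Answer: Rational(-30855, 2) ≈ -15428.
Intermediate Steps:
Function('h')(A, a) = Mul(Rational(1, 2), Pow(a, -1), Add(5, A)) (Function('h')(A, a) = Mul(Add(A, 5), Pow(Add(a, a), -1)) = Mul(Add(5, A), Pow(Mul(2, a), -1)) = Mul(Add(5, A), Mul(Rational(1, 2), Pow(a, -1))) = Mul(Rational(1, 2), Pow(a, -1), Add(5, A)))
Mul(-85, Mul(Add(Function('h')(-4, -5), -12), -15)) = Mul(-85, Mul(Add(Mul(Rational(1, 2), Pow(-5, -1), Add(5, -4)), -12), -15)) = Mul(-85, Mul(Add(Mul(Rational(1, 2), Rational(-1, 5), 1), -12), -15)) = Mul(-85, Mul(Add(Rational(-1, 10), -12), -15)) = Mul(-85, Mul(Rational(-121, 10), -15)) = Mul(-85, Rational(363, 2)) = Rational(-30855, 2)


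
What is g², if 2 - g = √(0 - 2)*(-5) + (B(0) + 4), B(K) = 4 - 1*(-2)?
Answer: 14 - 80*I*√2 ≈ 14.0 - 113.14*I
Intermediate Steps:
B(K) = 6 (B(K) = 4 + 2 = 6)
g = -8 + 5*I*√2 (g = 2 - (√(0 - 2)*(-5) + (6 + 4)) = 2 - (√(-2)*(-5) + 10) = 2 - ((I*√2)*(-5) + 10) = 2 - (-5*I*√2 + 10) = 2 - (10 - 5*I*√2) = 2 + (-10 + 5*I*√2) = -8 + 5*I*√2 ≈ -8.0 + 7.0711*I)
g² = (-8 + 5*I*√2)²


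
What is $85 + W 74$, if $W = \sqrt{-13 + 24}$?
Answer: $85 + 74 \sqrt{11} \approx 330.43$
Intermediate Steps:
$W = \sqrt{11} \approx 3.3166$
$85 + W 74 = 85 + \sqrt{11} \cdot 74 = 85 + 74 \sqrt{11}$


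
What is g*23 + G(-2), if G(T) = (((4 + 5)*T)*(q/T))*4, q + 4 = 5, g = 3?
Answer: 105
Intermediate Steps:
q = 1 (q = -4 + 5 = 1)
G(T) = 36 (G(T) = (((4 + 5)*T)*(1/T))*4 = ((9*T)/T)*4 = 9*4 = 36)
g*23 + G(-2) = 3*23 + 36 = 69 + 36 = 105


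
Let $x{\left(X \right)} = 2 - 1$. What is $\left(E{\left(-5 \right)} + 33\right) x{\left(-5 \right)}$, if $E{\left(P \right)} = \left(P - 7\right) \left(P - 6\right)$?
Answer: $165$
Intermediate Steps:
$x{\left(X \right)} = 1$ ($x{\left(X \right)} = 2 - 1 = 1$)
$E{\left(P \right)} = \left(-7 + P\right) \left(-6 + P\right)$
$\left(E{\left(-5 \right)} + 33\right) x{\left(-5 \right)} = \left(\left(42 + \left(-5\right)^{2} - -65\right) + 33\right) 1 = \left(\left(42 + 25 + 65\right) + 33\right) 1 = \left(132 + 33\right) 1 = 165 \cdot 1 = 165$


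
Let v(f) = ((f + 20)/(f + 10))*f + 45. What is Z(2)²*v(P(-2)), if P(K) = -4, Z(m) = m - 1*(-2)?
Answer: 1648/3 ≈ 549.33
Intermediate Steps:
Z(m) = 2 + m (Z(m) = m + 2 = 2 + m)
v(f) = 45 + f*(20 + f)/(10 + f) (v(f) = ((20 + f)/(10 + f))*f + 45 = f*(20 + f)/(10 + f) + 45 = 45 + f*(20 + f)/(10 + f))
Z(2)²*v(P(-2)) = (2 + 2)²*((450 + (-4)² + 65*(-4))/(10 - 4)) = 4²*((450 + 16 - 260)/6) = 16*((⅙)*206) = 16*(103/3) = 1648/3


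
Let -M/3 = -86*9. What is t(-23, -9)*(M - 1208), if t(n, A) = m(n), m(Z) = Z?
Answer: -25622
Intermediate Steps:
M = 2322 (M = -(-258)*9 = -3*(-774) = 2322)
t(n, A) = n
t(-23, -9)*(M - 1208) = -23*(2322 - 1208) = -23*1114 = -25622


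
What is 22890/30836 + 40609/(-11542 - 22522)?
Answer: -118123541/262599376 ≈ -0.44982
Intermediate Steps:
22890/30836 + 40609/(-11542 - 22522) = 22890*(1/30836) + 40609/(-34064) = 11445/15418 + 40609*(-1/34064) = 11445/15418 - 40609/34064 = -118123541/262599376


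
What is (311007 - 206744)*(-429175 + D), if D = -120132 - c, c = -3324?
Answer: -56925825529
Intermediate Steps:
D = -116808 (D = -120132 - 1*(-3324) = -120132 + 3324 = -116808)
(311007 - 206744)*(-429175 + D) = (311007 - 206744)*(-429175 - 116808) = 104263*(-545983) = -56925825529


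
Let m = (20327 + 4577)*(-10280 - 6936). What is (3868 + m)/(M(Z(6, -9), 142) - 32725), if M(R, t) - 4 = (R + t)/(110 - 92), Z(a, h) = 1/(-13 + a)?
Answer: 439200552/33511 ≈ 13106.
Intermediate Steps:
M(R, t) = 4 + R/18 + t/18 (M(R, t) = 4 + (R + t)/(110 - 92) = 4 + (R + t)/18 = 4 + (R + t)*(1/18) = 4 + (R/18 + t/18) = 4 + R/18 + t/18)
m = -428747264 (m = 24904*(-17216) = -428747264)
(3868 + m)/(M(Z(6, -9), 142) - 32725) = (3868 - 428747264)/((4 + 1/(18*(-13 + 6)) + (1/18)*142) - 32725) = -428743396/((4 + (1/18)/(-7) + 71/9) - 32725) = -428743396/((4 + (1/18)*(-⅐) + 71/9) - 32725) = -428743396/((4 - 1/126 + 71/9) - 32725) = -428743396/(499/42 - 32725) = -428743396/(-1373951/42) = -428743396*(-42/1373951) = 439200552/33511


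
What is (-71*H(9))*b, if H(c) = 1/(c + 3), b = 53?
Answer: -3763/12 ≈ -313.58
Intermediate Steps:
H(c) = 1/(3 + c)
(-71*H(9))*b = -71/(3 + 9)*53 = -71/12*53 = -3763/12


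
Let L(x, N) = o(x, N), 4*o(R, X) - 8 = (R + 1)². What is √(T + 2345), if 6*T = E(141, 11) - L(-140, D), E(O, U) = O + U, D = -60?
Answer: 23*√426/12 ≈ 39.560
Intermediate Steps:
o(R, X) = 2 + (1 + R)²/4 (o(R, X) = 2 + (R + 1)²/4 = 2 + (1 + R)²/4)
L(x, N) = 2 + (1 + x)²/4
T = -18721/24 (T = ((141 + 11) - (2 + (1 - 140)²/4))/6 = (152 - (2 + (¼)*(-139)²))/6 = (152 - (2 + (¼)*19321))/6 = (152 - (2 + 19321/4))/6 = (152 - 1*19329/4)/6 = (152 - 19329/4)/6 = (⅙)*(-18721/4) = -18721/24 ≈ -780.04)
√(T + 2345) = √(-18721/24 + 2345) = √(37559/24) = 23*√426/12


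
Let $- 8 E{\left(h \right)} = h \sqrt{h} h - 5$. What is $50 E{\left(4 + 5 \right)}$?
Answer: $- \frac{2975}{2} \approx -1487.5$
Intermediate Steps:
$E{\left(h \right)} = \frac{5}{8} - \frac{h^{\frac{5}{2}}}{8}$ ($E{\left(h \right)} = - \frac{h \sqrt{h} h - 5}{8} = - \frac{h^{\frac{3}{2}} h - 5}{8} = - \frac{h^{\frac{5}{2}} - 5}{8} = - \frac{-5 + h^{\frac{5}{2}}}{8} = \frac{5}{8} - \frac{h^{\frac{5}{2}}}{8}$)
$50 E{\left(4 + 5 \right)} = 50 \left(\frac{5}{8} - \frac{\left(4 + 5\right)^{\frac{5}{2}}}{8}\right) = 50 \left(\frac{5}{8} - \frac{9^{\frac{5}{2}}}{8}\right) = 50 \left(\frac{5}{8} - \frac{243}{8}\right) = 50 \left(- \frac{119}{4}\right) = - \frac{2975}{2}$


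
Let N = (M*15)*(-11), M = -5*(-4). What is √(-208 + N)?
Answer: 2*I*√877 ≈ 59.228*I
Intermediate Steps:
M = 20
N = -3300 (N = (20*15)*(-11) = 300*(-11) = -3300)
√(-208 + N) = √(-208 - 3300) = √(-3508) = 2*I*√877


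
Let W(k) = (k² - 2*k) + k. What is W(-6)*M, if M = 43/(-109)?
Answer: -1806/109 ≈ -16.569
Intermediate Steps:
M = -43/109 (M = 43*(-1/109) = -43/109 ≈ -0.39450)
W(k) = k² - k
W(-6)*M = -6*(-1 - 6)*(-43/109) = -6*(-7)*(-43/109) = 42*(-43/109) = -1806/109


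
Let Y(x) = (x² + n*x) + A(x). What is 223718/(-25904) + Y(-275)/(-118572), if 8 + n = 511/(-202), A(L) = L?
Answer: -45061097114/4847193717 ≈ -9.2963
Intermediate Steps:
n = -2127/202 (n = -8 + 511/(-202) = -8 + 511*(-1/202) = -8 - 511/202 = -2127/202 ≈ -10.530)
Y(x) = x² - 1925*x/202 (Y(x) = (x² - 2127*x/202) + x = x² - 1925*x/202)
223718/(-25904) + Y(-275)/(-118572) = 223718/(-25904) + ((1/202)*(-275)*(-1925 + 202*(-275)))/(-118572) = 223718*(-1/25904) + ((1/202)*(-275)*(-1925 - 55550))*(-1/118572) = -111859/12952 + ((1/202)*(-275)*(-57475))*(-1/118572) = -111859/12952 + (15805625/202)*(-1/118572) = -111859/12952 - 15805625/23951544 = -45061097114/4847193717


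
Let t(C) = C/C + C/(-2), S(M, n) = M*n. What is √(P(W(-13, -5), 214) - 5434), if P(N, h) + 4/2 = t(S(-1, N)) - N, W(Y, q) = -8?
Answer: I*√5431 ≈ 73.695*I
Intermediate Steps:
t(C) = 1 - C/2 (t(C) = 1 + C*(-½) = 1 - C/2)
P(N, h) = -1 - N/2 (P(N, h) = -2 + ((1 - (-1)*N/2) - N) = -2 + ((1 + N/2) - N) = -2 + (1 - N/2) = -1 - N/2)
√(P(W(-13, -5), 214) - 5434) = √((-1 - ½*(-8)) - 5434) = √((-1 + 4) - 5434) = √(3 - 5434) = √(-5431) = I*√5431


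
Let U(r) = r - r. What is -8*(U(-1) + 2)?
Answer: -16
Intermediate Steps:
U(r) = 0
-8*(U(-1) + 2) = -8*(0 + 2) = -8*2 = -16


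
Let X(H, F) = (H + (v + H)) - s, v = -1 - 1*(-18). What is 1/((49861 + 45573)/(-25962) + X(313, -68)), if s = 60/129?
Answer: 558183/356600218 ≈ 0.0015653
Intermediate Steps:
v = 17 (v = -1 + 18 = 17)
s = 20/43 (s = 60*(1/129) = 20/43 ≈ 0.46512)
X(H, F) = 711/43 + 2*H (X(H, F) = (H + (17 + H)) - 1*20/43 = (17 + 2*H) - 20/43 = 711/43 + 2*H)
1/((49861 + 45573)/(-25962) + X(313, -68)) = 1/((49861 + 45573)/(-25962) + (711/43 + 2*313)) = 1/(95434*(-1/25962) + (711/43 + 626)) = 1/(-47717/12981 + 27629/43) = 1/(356600218/558183) = 558183/356600218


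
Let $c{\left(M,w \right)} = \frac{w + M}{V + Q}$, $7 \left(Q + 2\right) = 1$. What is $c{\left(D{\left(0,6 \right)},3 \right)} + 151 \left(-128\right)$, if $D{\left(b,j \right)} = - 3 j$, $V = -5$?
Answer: $- \frac{309213}{16} \approx -19326.0$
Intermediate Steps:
$Q = - \frac{13}{7}$ ($Q = -2 + \frac{1}{7} \cdot 1 = -2 + \frac{1}{7} = - \frac{13}{7} \approx -1.8571$)
$c{\left(M,w \right)} = - \frac{7 M}{48} - \frac{7 w}{48}$ ($c{\left(M,w \right)} = \frac{w + M}{-5 - \frac{13}{7}} = \frac{M + w}{- \frac{48}{7}} = \left(M + w\right) \left(- \frac{7}{48}\right) = - \frac{7 M}{48} - \frac{7 w}{48}$)
$c{\left(D{\left(0,6 \right)},3 \right)} + 151 \left(-128\right) = \left(- \frac{7 \left(\left(-3\right) 6\right)}{48} - \frac{7}{16}\right) + 151 \left(-128\right) = \left(\left(- \frac{7}{48}\right) \left(-18\right) - \frac{7}{16}\right) - 19328 = \left(\frac{21}{8} - \frac{7}{16}\right) - 19328 = \frac{35}{16} - 19328 = - \frac{309213}{16}$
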